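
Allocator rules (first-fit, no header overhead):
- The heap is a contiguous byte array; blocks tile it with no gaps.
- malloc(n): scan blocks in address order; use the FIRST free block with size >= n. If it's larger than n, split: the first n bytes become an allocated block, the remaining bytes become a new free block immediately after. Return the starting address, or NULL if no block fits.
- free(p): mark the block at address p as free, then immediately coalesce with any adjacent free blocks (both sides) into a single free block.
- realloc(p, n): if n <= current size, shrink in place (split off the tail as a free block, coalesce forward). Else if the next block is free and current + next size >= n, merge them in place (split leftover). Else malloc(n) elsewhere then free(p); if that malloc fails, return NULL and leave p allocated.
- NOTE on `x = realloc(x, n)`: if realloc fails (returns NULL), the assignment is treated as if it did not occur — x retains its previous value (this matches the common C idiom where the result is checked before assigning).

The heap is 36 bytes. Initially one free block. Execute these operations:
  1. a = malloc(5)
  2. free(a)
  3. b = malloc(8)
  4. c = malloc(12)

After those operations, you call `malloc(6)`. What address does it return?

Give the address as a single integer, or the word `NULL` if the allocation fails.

Op 1: a = malloc(5) -> a = 0; heap: [0-4 ALLOC][5-35 FREE]
Op 2: free(a) -> (freed a); heap: [0-35 FREE]
Op 3: b = malloc(8) -> b = 0; heap: [0-7 ALLOC][8-35 FREE]
Op 4: c = malloc(12) -> c = 8; heap: [0-7 ALLOC][8-19 ALLOC][20-35 FREE]
malloc(6): first-fit scan over [0-7 ALLOC][8-19 ALLOC][20-35 FREE] -> 20

Answer: 20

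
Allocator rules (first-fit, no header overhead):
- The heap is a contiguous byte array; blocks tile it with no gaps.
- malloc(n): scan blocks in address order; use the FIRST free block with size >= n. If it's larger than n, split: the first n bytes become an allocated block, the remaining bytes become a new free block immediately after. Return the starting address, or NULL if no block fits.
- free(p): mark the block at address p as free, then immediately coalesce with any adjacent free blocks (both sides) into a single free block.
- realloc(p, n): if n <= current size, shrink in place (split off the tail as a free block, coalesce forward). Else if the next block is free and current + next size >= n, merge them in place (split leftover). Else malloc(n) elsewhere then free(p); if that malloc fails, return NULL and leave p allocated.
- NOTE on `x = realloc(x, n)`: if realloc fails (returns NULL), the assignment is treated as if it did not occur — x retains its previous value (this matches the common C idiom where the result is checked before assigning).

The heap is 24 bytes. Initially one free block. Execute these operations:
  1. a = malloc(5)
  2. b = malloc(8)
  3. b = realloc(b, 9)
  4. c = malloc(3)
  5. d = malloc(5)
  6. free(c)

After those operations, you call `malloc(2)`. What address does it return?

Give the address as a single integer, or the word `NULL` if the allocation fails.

Answer: 14

Derivation:
Op 1: a = malloc(5) -> a = 0; heap: [0-4 ALLOC][5-23 FREE]
Op 2: b = malloc(8) -> b = 5; heap: [0-4 ALLOC][5-12 ALLOC][13-23 FREE]
Op 3: b = realloc(b, 9) -> b = 5; heap: [0-4 ALLOC][5-13 ALLOC][14-23 FREE]
Op 4: c = malloc(3) -> c = 14; heap: [0-4 ALLOC][5-13 ALLOC][14-16 ALLOC][17-23 FREE]
Op 5: d = malloc(5) -> d = 17; heap: [0-4 ALLOC][5-13 ALLOC][14-16 ALLOC][17-21 ALLOC][22-23 FREE]
Op 6: free(c) -> (freed c); heap: [0-4 ALLOC][5-13 ALLOC][14-16 FREE][17-21 ALLOC][22-23 FREE]
malloc(2): first-fit scan over [0-4 ALLOC][5-13 ALLOC][14-16 FREE][17-21 ALLOC][22-23 FREE] -> 14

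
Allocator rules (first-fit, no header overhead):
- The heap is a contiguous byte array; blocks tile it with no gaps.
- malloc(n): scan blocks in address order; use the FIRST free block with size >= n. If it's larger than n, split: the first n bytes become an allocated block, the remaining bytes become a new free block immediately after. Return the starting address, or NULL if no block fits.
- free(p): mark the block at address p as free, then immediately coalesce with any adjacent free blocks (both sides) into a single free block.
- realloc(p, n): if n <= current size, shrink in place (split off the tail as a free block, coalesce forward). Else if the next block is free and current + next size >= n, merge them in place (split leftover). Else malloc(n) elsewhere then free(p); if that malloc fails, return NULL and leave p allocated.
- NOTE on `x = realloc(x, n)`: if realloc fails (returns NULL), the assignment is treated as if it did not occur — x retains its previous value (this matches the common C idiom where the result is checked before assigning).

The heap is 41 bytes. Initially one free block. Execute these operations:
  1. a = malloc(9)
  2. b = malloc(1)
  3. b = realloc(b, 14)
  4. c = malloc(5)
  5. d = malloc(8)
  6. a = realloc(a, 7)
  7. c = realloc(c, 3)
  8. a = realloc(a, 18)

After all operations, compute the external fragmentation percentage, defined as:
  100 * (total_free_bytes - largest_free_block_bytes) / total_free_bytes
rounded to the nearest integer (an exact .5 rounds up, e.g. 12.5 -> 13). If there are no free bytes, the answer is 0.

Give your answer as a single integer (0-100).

Op 1: a = malloc(9) -> a = 0; heap: [0-8 ALLOC][9-40 FREE]
Op 2: b = malloc(1) -> b = 9; heap: [0-8 ALLOC][9-9 ALLOC][10-40 FREE]
Op 3: b = realloc(b, 14) -> b = 9; heap: [0-8 ALLOC][9-22 ALLOC][23-40 FREE]
Op 4: c = malloc(5) -> c = 23; heap: [0-8 ALLOC][9-22 ALLOC][23-27 ALLOC][28-40 FREE]
Op 5: d = malloc(8) -> d = 28; heap: [0-8 ALLOC][9-22 ALLOC][23-27 ALLOC][28-35 ALLOC][36-40 FREE]
Op 6: a = realloc(a, 7) -> a = 0; heap: [0-6 ALLOC][7-8 FREE][9-22 ALLOC][23-27 ALLOC][28-35 ALLOC][36-40 FREE]
Op 7: c = realloc(c, 3) -> c = 23; heap: [0-6 ALLOC][7-8 FREE][9-22 ALLOC][23-25 ALLOC][26-27 FREE][28-35 ALLOC][36-40 FREE]
Op 8: a = realloc(a, 18) -> NULL (a unchanged); heap: [0-6 ALLOC][7-8 FREE][9-22 ALLOC][23-25 ALLOC][26-27 FREE][28-35 ALLOC][36-40 FREE]
Free blocks: [2 2 5] total_free=9 largest=5 -> 100*(9-5)/9 = 400/9 ≈ 44.444 -> rounds to 44

Answer: 44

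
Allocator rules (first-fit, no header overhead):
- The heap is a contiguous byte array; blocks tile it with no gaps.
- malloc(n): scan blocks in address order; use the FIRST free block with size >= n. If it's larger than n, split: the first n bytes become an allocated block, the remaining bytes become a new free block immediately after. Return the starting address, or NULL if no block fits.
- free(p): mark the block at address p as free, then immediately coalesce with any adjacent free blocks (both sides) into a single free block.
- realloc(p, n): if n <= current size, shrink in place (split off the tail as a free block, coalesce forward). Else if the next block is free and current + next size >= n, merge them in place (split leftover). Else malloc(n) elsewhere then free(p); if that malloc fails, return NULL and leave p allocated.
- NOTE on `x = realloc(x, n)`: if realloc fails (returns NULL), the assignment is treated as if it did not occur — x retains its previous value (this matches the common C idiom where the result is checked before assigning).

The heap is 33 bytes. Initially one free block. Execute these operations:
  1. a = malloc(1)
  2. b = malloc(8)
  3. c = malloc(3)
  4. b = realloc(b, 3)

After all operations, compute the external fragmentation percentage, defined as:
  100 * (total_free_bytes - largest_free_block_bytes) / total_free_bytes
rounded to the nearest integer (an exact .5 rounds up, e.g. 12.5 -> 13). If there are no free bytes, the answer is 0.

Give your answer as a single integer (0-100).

Op 1: a = malloc(1) -> a = 0; heap: [0-0 ALLOC][1-32 FREE]
Op 2: b = malloc(8) -> b = 1; heap: [0-0 ALLOC][1-8 ALLOC][9-32 FREE]
Op 3: c = malloc(3) -> c = 9; heap: [0-0 ALLOC][1-8 ALLOC][9-11 ALLOC][12-32 FREE]
Op 4: b = realloc(b, 3) -> b = 1; heap: [0-0 ALLOC][1-3 ALLOC][4-8 FREE][9-11 ALLOC][12-32 FREE]
Free blocks: [5 21] total_free=26 largest=21 -> 100*(26-21)/26 = 500/26 ≈ 19.231 -> rounds to 19

Answer: 19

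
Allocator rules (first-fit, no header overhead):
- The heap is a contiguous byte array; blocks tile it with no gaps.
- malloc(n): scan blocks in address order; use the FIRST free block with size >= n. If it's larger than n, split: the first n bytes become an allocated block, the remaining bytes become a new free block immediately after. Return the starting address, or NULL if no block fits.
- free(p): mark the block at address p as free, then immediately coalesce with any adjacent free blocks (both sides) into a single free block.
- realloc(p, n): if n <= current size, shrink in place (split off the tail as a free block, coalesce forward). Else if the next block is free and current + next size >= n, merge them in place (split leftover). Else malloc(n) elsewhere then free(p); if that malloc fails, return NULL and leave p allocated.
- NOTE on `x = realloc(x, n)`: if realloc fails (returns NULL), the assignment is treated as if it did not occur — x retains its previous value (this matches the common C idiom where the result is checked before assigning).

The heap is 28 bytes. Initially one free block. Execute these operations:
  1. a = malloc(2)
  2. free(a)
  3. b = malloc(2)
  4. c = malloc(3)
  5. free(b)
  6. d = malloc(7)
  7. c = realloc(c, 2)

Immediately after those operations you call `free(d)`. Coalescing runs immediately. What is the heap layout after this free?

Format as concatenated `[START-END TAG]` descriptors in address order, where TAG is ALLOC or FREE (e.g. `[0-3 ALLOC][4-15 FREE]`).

Op 1: a = malloc(2) -> a = 0; heap: [0-1 ALLOC][2-27 FREE]
Op 2: free(a) -> (freed a); heap: [0-27 FREE]
Op 3: b = malloc(2) -> b = 0; heap: [0-1 ALLOC][2-27 FREE]
Op 4: c = malloc(3) -> c = 2; heap: [0-1 ALLOC][2-4 ALLOC][5-27 FREE]
Op 5: free(b) -> (freed b); heap: [0-1 FREE][2-4 ALLOC][5-27 FREE]
Op 6: d = malloc(7) -> d = 5; heap: [0-1 FREE][2-4 ALLOC][5-11 ALLOC][12-27 FREE]
Op 7: c = realloc(c, 2) -> c = 2; heap: [0-1 FREE][2-3 ALLOC][4-4 FREE][5-11 ALLOC][12-27 FREE]
free(d): d = 5 -> block [5-11 ALLOC]; mark free, coalesce with adjacent free neighbors -> [0-1 FREE][2-3 ALLOC][4-27 FREE]

Answer: [0-1 FREE][2-3 ALLOC][4-27 FREE]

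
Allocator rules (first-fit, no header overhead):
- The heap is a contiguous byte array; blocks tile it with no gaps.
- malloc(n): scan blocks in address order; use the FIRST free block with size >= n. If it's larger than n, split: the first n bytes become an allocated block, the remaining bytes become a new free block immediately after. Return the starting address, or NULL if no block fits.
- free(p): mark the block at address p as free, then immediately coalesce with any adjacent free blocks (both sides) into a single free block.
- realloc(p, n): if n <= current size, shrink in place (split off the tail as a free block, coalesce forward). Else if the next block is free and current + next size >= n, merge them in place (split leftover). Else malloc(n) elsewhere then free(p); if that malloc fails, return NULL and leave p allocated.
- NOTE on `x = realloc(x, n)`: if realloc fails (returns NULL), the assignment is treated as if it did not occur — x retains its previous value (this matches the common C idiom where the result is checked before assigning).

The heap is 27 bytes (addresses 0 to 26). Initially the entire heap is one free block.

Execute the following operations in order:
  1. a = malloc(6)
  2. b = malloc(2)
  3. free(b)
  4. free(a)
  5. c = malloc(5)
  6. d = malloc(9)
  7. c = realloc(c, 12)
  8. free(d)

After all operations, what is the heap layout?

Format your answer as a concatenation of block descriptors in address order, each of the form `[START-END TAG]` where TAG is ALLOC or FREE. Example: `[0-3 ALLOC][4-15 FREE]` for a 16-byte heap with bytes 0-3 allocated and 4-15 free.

Answer: [0-13 FREE][14-25 ALLOC][26-26 FREE]

Derivation:
Op 1: a = malloc(6) -> a = 0; heap: [0-5 ALLOC][6-26 FREE]
Op 2: b = malloc(2) -> b = 6; heap: [0-5 ALLOC][6-7 ALLOC][8-26 FREE]
Op 3: free(b) -> (freed b); heap: [0-5 ALLOC][6-26 FREE]
Op 4: free(a) -> (freed a); heap: [0-26 FREE]
Op 5: c = malloc(5) -> c = 0; heap: [0-4 ALLOC][5-26 FREE]
Op 6: d = malloc(9) -> d = 5; heap: [0-4 ALLOC][5-13 ALLOC][14-26 FREE]
Op 7: c = realloc(c, 12) -> c = 14; heap: [0-4 FREE][5-13 ALLOC][14-25 ALLOC][26-26 FREE]
Op 8: free(d) -> (freed d); heap: [0-13 FREE][14-25 ALLOC][26-26 FREE]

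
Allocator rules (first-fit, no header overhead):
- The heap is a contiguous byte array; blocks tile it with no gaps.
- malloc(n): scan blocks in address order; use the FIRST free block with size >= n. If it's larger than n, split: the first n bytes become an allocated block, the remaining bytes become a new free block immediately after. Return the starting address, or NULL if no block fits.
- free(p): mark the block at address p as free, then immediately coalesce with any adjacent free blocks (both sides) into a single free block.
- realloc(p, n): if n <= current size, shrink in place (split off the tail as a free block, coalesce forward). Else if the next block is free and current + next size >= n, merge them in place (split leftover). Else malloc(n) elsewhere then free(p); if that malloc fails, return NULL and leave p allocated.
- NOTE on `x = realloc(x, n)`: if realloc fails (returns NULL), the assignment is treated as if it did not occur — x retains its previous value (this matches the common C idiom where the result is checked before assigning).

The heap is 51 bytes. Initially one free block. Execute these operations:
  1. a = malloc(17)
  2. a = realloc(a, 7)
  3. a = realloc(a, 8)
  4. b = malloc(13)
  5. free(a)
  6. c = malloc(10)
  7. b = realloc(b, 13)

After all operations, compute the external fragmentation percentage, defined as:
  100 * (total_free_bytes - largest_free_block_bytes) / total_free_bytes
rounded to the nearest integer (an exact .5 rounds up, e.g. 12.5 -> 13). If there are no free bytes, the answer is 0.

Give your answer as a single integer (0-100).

Answer: 29

Derivation:
Op 1: a = malloc(17) -> a = 0; heap: [0-16 ALLOC][17-50 FREE]
Op 2: a = realloc(a, 7) -> a = 0; heap: [0-6 ALLOC][7-50 FREE]
Op 3: a = realloc(a, 8) -> a = 0; heap: [0-7 ALLOC][8-50 FREE]
Op 4: b = malloc(13) -> b = 8; heap: [0-7 ALLOC][8-20 ALLOC][21-50 FREE]
Op 5: free(a) -> (freed a); heap: [0-7 FREE][8-20 ALLOC][21-50 FREE]
Op 6: c = malloc(10) -> c = 21; heap: [0-7 FREE][8-20 ALLOC][21-30 ALLOC][31-50 FREE]
Op 7: b = realloc(b, 13) -> b = 8; heap: [0-7 FREE][8-20 ALLOC][21-30 ALLOC][31-50 FREE]
Free blocks: [8 20] total_free=28 largest=20 -> 100*(28-20)/28 = 800/28 ≈ 28.571 -> rounds to 29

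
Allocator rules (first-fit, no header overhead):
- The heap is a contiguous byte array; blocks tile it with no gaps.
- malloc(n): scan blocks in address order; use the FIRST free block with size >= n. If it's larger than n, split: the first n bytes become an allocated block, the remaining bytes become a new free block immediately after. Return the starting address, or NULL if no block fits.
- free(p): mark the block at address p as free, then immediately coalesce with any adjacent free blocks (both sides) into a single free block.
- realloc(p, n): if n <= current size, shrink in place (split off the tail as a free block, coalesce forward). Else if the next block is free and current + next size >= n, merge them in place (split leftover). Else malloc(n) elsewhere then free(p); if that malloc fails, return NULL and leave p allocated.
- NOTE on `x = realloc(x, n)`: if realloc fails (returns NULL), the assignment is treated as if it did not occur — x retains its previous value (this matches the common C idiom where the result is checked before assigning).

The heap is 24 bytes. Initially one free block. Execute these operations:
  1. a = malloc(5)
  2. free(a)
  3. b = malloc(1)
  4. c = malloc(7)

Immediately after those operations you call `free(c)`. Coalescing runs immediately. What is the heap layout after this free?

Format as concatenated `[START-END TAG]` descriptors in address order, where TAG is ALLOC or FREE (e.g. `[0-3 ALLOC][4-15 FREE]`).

Answer: [0-0 ALLOC][1-23 FREE]

Derivation:
Op 1: a = malloc(5) -> a = 0; heap: [0-4 ALLOC][5-23 FREE]
Op 2: free(a) -> (freed a); heap: [0-23 FREE]
Op 3: b = malloc(1) -> b = 0; heap: [0-0 ALLOC][1-23 FREE]
Op 4: c = malloc(7) -> c = 1; heap: [0-0 ALLOC][1-7 ALLOC][8-23 FREE]
free(c): c = 1 -> block [1-7 ALLOC]; mark free, coalesce with adjacent free neighbors -> [0-0 ALLOC][1-23 FREE]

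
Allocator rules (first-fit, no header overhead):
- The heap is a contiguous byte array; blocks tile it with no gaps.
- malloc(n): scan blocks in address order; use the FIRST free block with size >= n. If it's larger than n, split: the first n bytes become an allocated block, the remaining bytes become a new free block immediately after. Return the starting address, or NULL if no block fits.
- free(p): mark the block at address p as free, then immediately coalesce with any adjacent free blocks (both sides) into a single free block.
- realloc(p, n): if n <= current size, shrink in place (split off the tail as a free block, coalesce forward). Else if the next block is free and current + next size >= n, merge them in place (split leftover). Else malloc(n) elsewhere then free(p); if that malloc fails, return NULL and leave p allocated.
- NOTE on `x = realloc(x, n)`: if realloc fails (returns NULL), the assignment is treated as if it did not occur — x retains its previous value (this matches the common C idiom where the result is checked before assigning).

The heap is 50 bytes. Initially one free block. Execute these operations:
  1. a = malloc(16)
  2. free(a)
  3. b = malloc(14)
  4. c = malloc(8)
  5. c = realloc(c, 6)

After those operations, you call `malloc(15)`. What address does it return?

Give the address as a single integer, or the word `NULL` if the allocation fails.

Answer: 20

Derivation:
Op 1: a = malloc(16) -> a = 0; heap: [0-15 ALLOC][16-49 FREE]
Op 2: free(a) -> (freed a); heap: [0-49 FREE]
Op 3: b = malloc(14) -> b = 0; heap: [0-13 ALLOC][14-49 FREE]
Op 4: c = malloc(8) -> c = 14; heap: [0-13 ALLOC][14-21 ALLOC][22-49 FREE]
Op 5: c = realloc(c, 6) -> c = 14; heap: [0-13 ALLOC][14-19 ALLOC][20-49 FREE]
malloc(15): first-fit scan over [0-13 ALLOC][14-19 ALLOC][20-49 FREE] -> 20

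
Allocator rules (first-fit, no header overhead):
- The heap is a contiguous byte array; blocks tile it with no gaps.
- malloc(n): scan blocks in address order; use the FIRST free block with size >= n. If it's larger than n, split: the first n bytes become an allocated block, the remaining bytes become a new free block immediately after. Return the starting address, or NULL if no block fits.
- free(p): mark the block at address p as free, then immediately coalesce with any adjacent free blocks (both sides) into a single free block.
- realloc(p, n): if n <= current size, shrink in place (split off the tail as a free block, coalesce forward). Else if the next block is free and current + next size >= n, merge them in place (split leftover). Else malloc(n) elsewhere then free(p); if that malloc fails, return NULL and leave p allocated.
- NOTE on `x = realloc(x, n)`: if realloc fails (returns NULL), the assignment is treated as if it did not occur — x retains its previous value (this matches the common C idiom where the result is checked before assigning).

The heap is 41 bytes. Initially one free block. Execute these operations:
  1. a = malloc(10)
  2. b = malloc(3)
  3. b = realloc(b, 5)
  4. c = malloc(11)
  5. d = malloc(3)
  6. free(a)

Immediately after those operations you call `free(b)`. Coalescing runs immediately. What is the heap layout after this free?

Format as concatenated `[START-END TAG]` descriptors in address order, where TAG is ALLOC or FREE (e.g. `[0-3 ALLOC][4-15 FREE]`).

Answer: [0-14 FREE][15-25 ALLOC][26-28 ALLOC][29-40 FREE]

Derivation:
Op 1: a = malloc(10) -> a = 0; heap: [0-9 ALLOC][10-40 FREE]
Op 2: b = malloc(3) -> b = 10; heap: [0-9 ALLOC][10-12 ALLOC][13-40 FREE]
Op 3: b = realloc(b, 5) -> b = 10; heap: [0-9 ALLOC][10-14 ALLOC][15-40 FREE]
Op 4: c = malloc(11) -> c = 15; heap: [0-9 ALLOC][10-14 ALLOC][15-25 ALLOC][26-40 FREE]
Op 5: d = malloc(3) -> d = 26; heap: [0-9 ALLOC][10-14 ALLOC][15-25 ALLOC][26-28 ALLOC][29-40 FREE]
Op 6: free(a) -> (freed a); heap: [0-9 FREE][10-14 ALLOC][15-25 ALLOC][26-28 ALLOC][29-40 FREE]
free(b): b = 10 -> block [10-14 ALLOC]; mark free, coalesce with adjacent free neighbors -> [0-14 FREE][15-25 ALLOC][26-28 ALLOC][29-40 FREE]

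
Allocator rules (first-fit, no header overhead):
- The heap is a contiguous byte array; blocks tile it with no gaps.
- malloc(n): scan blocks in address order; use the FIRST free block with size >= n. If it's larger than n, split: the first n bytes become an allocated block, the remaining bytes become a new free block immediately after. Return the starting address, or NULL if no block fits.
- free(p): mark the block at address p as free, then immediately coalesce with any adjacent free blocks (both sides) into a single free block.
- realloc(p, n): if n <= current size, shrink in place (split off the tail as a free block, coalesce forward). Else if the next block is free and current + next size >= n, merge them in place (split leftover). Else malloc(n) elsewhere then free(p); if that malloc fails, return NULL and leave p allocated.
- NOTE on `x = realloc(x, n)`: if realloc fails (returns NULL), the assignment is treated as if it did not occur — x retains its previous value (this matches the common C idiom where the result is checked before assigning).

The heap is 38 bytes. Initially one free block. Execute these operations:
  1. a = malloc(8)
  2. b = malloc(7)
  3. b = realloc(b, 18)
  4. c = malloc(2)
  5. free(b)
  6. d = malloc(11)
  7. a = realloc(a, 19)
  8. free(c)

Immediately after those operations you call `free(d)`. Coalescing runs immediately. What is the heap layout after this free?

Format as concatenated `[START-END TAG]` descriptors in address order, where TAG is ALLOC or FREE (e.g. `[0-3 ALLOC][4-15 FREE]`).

Op 1: a = malloc(8) -> a = 0; heap: [0-7 ALLOC][8-37 FREE]
Op 2: b = malloc(7) -> b = 8; heap: [0-7 ALLOC][8-14 ALLOC][15-37 FREE]
Op 3: b = realloc(b, 18) -> b = 8; heap: [0-7 ALLOC][8-25 ALLOC][26-37 FREE]
Op 4: c = malloc(2) -> c = 26; heap: [0-7 ALLOC][8-25 ALLOC][26-27 ALLOC][28-37 FREE]
Op 5: free(b) -> (freed b); heap: [0-7 ALLOC][8-25 FREE][26-27 ALLOC][28-37 FREE]
Op 6: d = malloc(11) -> d = 8; heap: [0-7 ALLOC][8-18 ALLOC][19-25 FREE][26-27 ALLOC][28-37 FREE]
Op 7: a = realloc(a, 19) -> NULL (a unchanged); heap: [0-7 ALLOC][8-18 ALLOC][19-25 FREE][26-27 ALLOC][28-37 FREE]
Op 8: free(c) -> (freed c); heap: [0-7 ALLOC][8-18 ALLOC][19-37 FREE]
free(d): d = 8 -> block [8-18 ALLOC]; mark free, coalesce with adjacent free neighbors -> [0-7 ALLOC][8-37 FREE]

Answer: [0-7 ALLOC][8-37 FREE]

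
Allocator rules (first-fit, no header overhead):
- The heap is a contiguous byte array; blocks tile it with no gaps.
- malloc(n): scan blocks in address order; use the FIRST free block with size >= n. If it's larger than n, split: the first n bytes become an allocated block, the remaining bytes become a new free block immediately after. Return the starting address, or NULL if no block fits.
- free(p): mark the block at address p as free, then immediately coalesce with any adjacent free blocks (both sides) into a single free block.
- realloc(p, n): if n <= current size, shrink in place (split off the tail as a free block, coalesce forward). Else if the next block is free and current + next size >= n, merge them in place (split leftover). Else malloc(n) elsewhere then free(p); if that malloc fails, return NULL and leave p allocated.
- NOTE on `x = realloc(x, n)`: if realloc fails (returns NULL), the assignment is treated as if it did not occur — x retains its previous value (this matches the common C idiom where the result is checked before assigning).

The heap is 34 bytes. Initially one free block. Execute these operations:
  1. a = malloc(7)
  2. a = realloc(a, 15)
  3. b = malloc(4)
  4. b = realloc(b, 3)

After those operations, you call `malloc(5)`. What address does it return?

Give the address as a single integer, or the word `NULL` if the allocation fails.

Answer: 18

Derivation:
Op 1: a = malloc(7) -> a = 0; heap: [0-6 ALLOC][7-33 FREE]
Op 2: a = realloc(a, 15) -> a = 0; heap: [0-14 ALLOC][15-33 FREE]
Op 3: b = malloc(4) -> b = 15; heap: [0-14 ALLOC][15-18 ALLOC][19-33 FREE]
Op 4: b = realloc(b, 3) -> b = 15; heap: [0-14 ALLOC][15-17 ALLOC][18-33 FREE]
malloc(5): first-fit scan over [0-14 ALLOC][15-17 ALLOC][18-33 FREE] -> 18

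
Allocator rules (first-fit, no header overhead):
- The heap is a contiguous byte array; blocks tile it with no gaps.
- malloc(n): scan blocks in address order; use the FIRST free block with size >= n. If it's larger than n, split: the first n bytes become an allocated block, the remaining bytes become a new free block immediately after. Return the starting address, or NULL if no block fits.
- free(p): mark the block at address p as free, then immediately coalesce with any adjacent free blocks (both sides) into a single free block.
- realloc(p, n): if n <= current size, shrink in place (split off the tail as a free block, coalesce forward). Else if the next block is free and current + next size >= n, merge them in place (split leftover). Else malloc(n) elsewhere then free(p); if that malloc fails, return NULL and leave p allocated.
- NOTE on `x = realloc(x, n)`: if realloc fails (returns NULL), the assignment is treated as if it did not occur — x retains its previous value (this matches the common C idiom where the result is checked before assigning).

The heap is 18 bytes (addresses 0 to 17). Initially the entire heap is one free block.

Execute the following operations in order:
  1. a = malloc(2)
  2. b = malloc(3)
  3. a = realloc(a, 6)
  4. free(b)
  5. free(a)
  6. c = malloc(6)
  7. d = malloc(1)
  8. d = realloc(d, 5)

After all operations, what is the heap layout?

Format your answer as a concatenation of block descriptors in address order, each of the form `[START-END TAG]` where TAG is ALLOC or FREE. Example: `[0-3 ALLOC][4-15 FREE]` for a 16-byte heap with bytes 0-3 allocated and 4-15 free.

Answer: [0-5 ALLOC][6-10 ALLOC][11-17 FREE]

Derivation:
Op 1: a = malloc(2) -> a = 0; heap: [0-1 ALLOC][2-17 FREE]
Op 2: b = malloc(3) -> b = 2; heap: [0-1 ALLOC][2-4 ALLOC][5-17 FREE]
Op 3: a = realloc(a, 6) -> a = 5; heap: [0-1 FREE][2-4 ALLOC][5-10 ALLOC][11-17 FREE]
Op 4: free(b) -> (freed b); heap: [0-4 FREE][5-10 ALLOC][11-17 FREE]
Op 5: free(a) -> (freed a); heap: [0-17 FREE]
Op 6: c = malloc(6) -> c = 0; heap: [0-5 ALLOC][6-17 FREE]
Op 7: d = malloc(1) -> d = 6; heap: [0-5 ALLOC][6-6 ALLOC][7-17 FREE]
Op 8: d = realloc(d, 5) -> d = 6; heap: [0-5 ALLOC][6-10 ALLOC][11-17 FREE]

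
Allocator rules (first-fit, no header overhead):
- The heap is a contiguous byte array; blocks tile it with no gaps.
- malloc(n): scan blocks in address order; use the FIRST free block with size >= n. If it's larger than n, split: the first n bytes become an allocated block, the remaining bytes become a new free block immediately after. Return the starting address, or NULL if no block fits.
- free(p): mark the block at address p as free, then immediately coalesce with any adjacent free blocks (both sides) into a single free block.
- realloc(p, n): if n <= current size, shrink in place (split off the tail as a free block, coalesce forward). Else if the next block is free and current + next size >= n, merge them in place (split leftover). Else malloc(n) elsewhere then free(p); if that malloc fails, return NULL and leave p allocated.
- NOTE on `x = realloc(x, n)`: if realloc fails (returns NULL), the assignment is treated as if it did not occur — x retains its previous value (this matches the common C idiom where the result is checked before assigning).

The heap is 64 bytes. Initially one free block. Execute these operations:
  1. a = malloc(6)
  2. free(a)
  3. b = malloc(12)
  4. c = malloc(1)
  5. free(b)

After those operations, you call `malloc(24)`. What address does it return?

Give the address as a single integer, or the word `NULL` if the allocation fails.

Answer: 13

Derivation:
Op 1: a = malloc(6) -> a = 0; heap: [0-5 ALLOC][6-63 FREE]
Op 2: free(a) -> (freed a); heap: [0-63 FREE]
Op 3: b = malloc(12) -> b = 0; heap: [0-11 ALLOC][12-63 FREE]
Op 4: c = malloc(1) -> c = 12; heap: [0-11 ALLOC][12-12 ALLOC][13-63 FREE]
Op 5: free(b) -> (freed b); heap: [0-11 FREE][12-12 ALLOC][13-63 FREE]
malloc(24): first-fit scan over [0-11 FREE][12-12 ALLOC][13-63 FREE] -> 13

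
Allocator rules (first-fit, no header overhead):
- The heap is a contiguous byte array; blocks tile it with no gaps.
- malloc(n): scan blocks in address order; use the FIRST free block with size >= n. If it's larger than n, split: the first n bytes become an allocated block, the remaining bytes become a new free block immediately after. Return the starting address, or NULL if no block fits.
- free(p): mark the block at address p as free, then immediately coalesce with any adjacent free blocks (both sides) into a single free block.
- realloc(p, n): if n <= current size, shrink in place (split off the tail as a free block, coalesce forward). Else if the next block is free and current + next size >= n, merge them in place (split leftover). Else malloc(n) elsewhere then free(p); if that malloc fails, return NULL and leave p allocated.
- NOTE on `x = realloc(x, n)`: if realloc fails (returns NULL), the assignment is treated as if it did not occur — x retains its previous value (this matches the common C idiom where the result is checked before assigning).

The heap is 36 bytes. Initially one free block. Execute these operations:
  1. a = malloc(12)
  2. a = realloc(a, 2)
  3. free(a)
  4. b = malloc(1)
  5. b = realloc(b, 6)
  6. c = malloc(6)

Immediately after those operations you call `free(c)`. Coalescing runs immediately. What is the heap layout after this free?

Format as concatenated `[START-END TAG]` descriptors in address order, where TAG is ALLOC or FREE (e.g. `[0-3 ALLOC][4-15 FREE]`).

Op 1: a = malloc(12) -> a = 0; heap: [0-11 ALLOC][12-35 FREE]
Op 2: a = realloc(a, 2) -> a = 0; heap: [0-1 ALLOC][2-35 FREE]
Op 3: free(a) -> (freed a); heap: [0-35 FREE]
Op 4: b = malloc(1) -> b = 0; heap: [0-0 ALLOC][1-35 FREE]
Op 5: b = realloc(b, 6) -> b = 0; heap: [0-5 ALLOC][6-35 FREE]
Op 6: c = malloc(6) -> c = 6; heap: [0-5 ALLOC][6-11 ALLOC][12-35 FREE]
free(c): c = 6 -> block [6-11 ALLOC]; mark free, coalesce with adjacent free neighbors -> [0-5 ALLOC][6-35 FREE]

Answer: [0-5 ALLOC][6-35 FREE]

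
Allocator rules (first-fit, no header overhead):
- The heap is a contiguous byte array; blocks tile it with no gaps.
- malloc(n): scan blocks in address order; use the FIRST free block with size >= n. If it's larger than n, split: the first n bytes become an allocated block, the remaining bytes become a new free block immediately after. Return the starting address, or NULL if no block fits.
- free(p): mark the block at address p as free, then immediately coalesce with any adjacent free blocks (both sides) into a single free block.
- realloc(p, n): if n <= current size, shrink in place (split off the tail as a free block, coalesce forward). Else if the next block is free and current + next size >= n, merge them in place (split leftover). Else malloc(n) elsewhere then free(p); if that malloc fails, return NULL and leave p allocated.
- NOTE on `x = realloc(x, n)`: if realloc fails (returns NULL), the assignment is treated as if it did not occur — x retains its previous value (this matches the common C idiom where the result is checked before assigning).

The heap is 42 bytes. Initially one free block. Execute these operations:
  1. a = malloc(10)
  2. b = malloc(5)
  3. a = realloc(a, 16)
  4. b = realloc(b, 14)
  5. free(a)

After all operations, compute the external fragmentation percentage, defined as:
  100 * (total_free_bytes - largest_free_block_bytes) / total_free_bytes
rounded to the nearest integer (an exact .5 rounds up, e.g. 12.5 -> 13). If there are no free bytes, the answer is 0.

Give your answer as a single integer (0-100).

Op 1: a = malloc(10) -> a = 0; heap: [0-9 ALLOC][10-41 FREE]
Op 2: b = malloc(5) -> b = 10; heap: [0-9 ALLOC][10-14 ALLOC][15-41 FREE]
Op 3: a = realloc(a, 16) -> a = 15; heap: [0-9 FREE][10-14 ALLOC][15-30 ALLOC][31-41 FREE]
Op 4: b = realloc(b, 14) -> NULL (b unchanged); heap: [0-9 FREE][10-14 ALLOC][15-30 ALLOC][31-41 FREE]
Op 5: free(a) -> (freed a); heap: [0-9 FREE][10-14 ALLOC][15-41 FREE]
Free blocks: [10 27] total_free=37 largest=27 -> 100*(37-27)/37 = 1000/37 ≈ 27.027 -> rounds to 27

Answer: 27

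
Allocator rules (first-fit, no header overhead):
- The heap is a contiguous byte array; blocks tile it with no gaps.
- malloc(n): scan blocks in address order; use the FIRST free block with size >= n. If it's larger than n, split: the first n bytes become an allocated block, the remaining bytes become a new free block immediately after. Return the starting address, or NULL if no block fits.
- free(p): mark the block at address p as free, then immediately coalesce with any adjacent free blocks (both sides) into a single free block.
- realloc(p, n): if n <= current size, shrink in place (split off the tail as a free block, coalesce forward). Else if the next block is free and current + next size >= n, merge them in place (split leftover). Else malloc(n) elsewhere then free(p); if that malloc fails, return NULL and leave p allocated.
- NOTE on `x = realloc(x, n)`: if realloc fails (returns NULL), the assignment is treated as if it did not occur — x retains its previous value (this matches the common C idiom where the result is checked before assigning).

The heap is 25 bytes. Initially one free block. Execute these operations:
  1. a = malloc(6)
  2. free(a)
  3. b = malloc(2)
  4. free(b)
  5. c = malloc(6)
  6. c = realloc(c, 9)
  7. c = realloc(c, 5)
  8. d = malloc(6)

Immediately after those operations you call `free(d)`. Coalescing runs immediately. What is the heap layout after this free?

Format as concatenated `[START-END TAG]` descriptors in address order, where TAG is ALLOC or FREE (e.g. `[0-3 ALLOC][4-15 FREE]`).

Op 1: a = malloc(6) -> a = 0; heap: [0-5 ALLOC][6-24 FREE]
Op 2: free(a) -> (freed a); heap: [0-24 FREE]
Op 3: b = malloc(2) -> b = 0; heap: [0-1 ALLOC][2-24 FREE]
Op 4: free(b) -> (freed b); heap: [0-24 FREE]
Op 5: c = malloc(6) -> c = 0; heap: [0-5 ALLOC][6-24 FREE]
Op 6: c = realloc(c, 9) -> c = 0; heap: [0-8 ALLOC][9-24 FREE]
Op 7: c = realloc(c, 5) -> c = 0; heap: [0-4 ALLOC][5-24 FREE]
Op 8: d = malloc(6) -> d = 5; heap: [0-4 ALLOC][5-10 ALLOC][11-24 FREE]
free(d): d = 5 -> block [5-10 ALLOC]; mark free, coalesce with adjacent free neighbors -> [0-4 ALLOC][5-24 FREE]

Answer: [0-4 ALLOC][5-24 FREE]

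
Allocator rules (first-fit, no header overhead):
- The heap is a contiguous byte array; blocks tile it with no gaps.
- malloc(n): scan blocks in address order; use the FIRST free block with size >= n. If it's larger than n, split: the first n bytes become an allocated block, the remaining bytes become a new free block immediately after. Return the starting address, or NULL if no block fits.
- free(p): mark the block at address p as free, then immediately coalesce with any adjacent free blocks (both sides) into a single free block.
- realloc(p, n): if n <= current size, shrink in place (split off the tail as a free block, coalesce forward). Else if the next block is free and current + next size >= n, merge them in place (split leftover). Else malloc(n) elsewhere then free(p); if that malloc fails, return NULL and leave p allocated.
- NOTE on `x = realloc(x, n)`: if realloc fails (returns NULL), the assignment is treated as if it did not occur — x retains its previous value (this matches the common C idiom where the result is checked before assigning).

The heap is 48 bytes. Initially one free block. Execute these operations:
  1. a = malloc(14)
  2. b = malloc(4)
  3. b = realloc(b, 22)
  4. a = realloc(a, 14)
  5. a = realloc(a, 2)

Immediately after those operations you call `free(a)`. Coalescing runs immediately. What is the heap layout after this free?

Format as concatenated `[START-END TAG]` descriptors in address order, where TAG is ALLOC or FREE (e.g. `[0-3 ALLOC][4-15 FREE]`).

Op 1: a = malloc(14) -> a = 0; heap: [0-13 ALLOC][14-47 FREE]
Op 2: b = malloc(4) -> b = 14; heap: [0-13 ALLOC][14-17 ALLOC][18-47 FREE]
Op 3: b = realloc(b, 22) -> b = 14; heap: [0-13 ALLOC][14-35 ALLOC][36-47 FREE]
Op 4: a = realloc(a, 14) -> a = 0; heap: [0-13 ALLOC][14-35 ALLOC][36-47 FREE]
Op 5: a = realloc(a, 2) -> a = 0; heap: [0-1 ALLOC][2-13 FREE][14-35 ALLOC][36-47 FREE]
free(a): a = 0 -> block [0-1 ALLOC]; mark free, coalesce with adjacent free neighbors -> [0-13 FREE][14-35 ALLOC][36-47 FREE]

Answer: [0-13 FREE][14-35 ALLOC][36-47 FREE]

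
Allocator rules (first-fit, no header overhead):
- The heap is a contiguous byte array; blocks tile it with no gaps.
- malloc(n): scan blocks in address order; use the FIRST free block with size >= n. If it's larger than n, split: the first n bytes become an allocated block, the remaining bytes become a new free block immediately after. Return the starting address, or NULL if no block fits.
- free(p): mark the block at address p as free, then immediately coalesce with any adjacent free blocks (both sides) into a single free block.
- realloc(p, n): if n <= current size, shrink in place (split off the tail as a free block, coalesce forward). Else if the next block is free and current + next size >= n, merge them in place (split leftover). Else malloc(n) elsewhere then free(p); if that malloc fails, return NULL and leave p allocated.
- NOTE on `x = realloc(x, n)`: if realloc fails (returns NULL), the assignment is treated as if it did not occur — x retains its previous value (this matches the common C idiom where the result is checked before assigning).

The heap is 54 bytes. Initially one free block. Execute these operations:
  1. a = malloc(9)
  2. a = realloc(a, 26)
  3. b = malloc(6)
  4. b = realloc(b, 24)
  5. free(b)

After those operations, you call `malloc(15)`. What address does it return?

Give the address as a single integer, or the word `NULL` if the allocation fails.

Op 1: a = malloc(9) -> a = 0; heap: [0-8 ALLOC][9-53 FREE]
Op 2: a = realloc(a, 26) -> a = 0; heap: [0-25 ALLOC][26-53 FREE]
Op 3: b = malloc(6) -> b = 26; heap: [0-25 ALLOC][26-31 ALLOC][32-53 FREE]
Op 4: b = realloc(b, 24) -> b = 26; heap: [0-25 ALLOC][26-49 ALLOC][50-53 FREE]
Op 5: free(b) -> (freed b); heap: [0-25 ALLOC][26-53 FREE]
malloc(15): first-fit scan over [0-25 ALLOC][26-53 FREE] -> 26

Answer: 26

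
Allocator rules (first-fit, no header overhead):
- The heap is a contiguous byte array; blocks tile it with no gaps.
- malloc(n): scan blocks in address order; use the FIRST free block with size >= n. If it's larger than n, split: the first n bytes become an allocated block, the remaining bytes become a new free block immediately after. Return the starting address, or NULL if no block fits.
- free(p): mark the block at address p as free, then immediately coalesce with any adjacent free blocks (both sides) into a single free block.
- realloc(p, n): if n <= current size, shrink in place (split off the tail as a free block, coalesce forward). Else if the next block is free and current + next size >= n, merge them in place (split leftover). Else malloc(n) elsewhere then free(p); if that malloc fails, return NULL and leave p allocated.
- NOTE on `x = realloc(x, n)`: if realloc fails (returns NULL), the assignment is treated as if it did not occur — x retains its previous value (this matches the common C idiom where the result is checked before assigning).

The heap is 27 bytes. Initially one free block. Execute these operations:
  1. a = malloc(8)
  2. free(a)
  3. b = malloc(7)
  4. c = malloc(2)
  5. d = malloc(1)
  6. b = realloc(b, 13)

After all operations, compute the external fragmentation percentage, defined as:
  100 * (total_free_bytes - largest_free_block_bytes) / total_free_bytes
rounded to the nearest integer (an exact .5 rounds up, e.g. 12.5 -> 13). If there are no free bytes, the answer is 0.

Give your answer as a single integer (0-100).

Op 1: a = malloc(8) -> a = 0; heap: [0-7 ALLOC][8-26 FREE]
Op 2: free(a) -> (freed a); heap: [0-26 FREE]
Op 3: b = malloc(7) -> b = 0; heap: [0-6 ALLOC][7-26 FREE]
Op 4: c = malloc(2) -> c = 7; heap: [0-6 ALLOC][7-8 ALLOC][9-26 FREE]
Op 5: d = malloc(1) -> d = 9; heap: [0-6 ALLOC][7-8 ALLOC][9-9 ALLOC][10-26 FREE]
Op 6: b = realloc(b, 13) -> b = 10; heap: [0-6 FREE][7-8 ALLOC][9-9 ALLOC][10-22 ALLOC][23-26 FREE]
Free blocks: [7 4] total_free=11 largest=7 -> 100*(11-7)/11 = 400/11 ≈ 36.364 -> rounds to 36

Answer: 36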